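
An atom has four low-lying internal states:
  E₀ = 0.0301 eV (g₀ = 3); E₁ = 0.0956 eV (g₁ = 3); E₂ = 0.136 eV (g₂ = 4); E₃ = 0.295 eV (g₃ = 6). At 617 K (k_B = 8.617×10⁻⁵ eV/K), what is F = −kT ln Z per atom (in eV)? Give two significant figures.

-0.049 eV

k_BT = 8.617×10⁻⁵ × 617 K = 0.05317 eV.
Eᵢ/kT = 0.5661, 1.798, 2.558, 5.548.
Z = Σ gᵢe^(−Eᵢ/kT) = 3·e^(−0.5661) + 3·e^(−1.798) + 4·e^(−2.558) + 6·e^(−5.548) = 1.703 + 0.4969 + 0.3098 + 0.02337 = 2.533.
F = −kT ln Z = −0.05317 × ln(2.533) = −0.05317 × 0.9294 = -0.049 eV.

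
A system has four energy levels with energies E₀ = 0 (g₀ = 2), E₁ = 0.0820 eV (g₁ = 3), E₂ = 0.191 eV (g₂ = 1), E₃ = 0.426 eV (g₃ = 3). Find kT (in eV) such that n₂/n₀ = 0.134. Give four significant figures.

n₂/n₀ = (g₂/g₀) exp[−(E₂−E₀)/kT] = 0.134.
⇒ (E₂−E₀)/kT = ln((1/2)/0.134) = ln(3.73134) = 1.31677.
kT = 0.191 eV / 1.31677 = 0.1451 eV.

0.1451 eV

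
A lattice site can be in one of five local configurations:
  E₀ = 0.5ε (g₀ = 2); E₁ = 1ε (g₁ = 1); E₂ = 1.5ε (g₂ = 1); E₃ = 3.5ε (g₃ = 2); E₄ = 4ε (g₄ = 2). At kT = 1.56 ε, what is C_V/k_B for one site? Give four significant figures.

0.4662

Eᵢ/kT = 0.320513, 0.641026, 0.961538, 2.24359, 2.56410.
Z = Σ gᵢe^(−Eᵢ/kT) = 2·e^(−0.320513) + 1·e^(−0.641026) + 1·e^(−0.961538) + 2·e^(−2.24359) + 2·e^(−2.56410) = 1.45155 + 0.526752 + 0.382304 + 0.212154 + 0.153977 = 2.72674.
⟨E⟩ = 1.16785 ε, ⟨E²⟩ = 2.49835 ε².
C_V/k_B = (⟨E²⟩ − ⟨E⟩²)/(kT)² = (2.49835 − 1.36387)/2.43360 = 0.4662.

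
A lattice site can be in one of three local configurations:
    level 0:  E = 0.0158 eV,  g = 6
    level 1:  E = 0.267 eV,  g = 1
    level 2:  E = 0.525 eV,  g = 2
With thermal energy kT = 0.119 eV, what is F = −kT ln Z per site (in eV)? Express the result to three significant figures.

Eᵢ/kT = 0.13277, 2.2437, 4.4118.
Z = Σ gᵢe^(−Eᵢ/kT) = 6·e^(−0.13277) + 1·e^(−2.2437) + 2·e^(−4.4118) = 5.2540 + 0.10607 + 0.024267 = 5.3843.
F = −kT ln Z = −0.119 × ln(5.3843) = −0.119 × 1.6835 = -0.200 eV.

-0.200 eV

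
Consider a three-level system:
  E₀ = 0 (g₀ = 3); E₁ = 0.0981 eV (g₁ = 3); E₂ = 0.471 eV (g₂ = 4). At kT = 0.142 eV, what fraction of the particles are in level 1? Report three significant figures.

0.323

Eᵢ/kT = 0, 0.69085, 3.3169.
Z = Σ gᵢe^(−Eᵢ/kT) = 3·e^(−0) + 3·e^(−0.69085) + 4·e^(−3.3169) = 3.0000 + 1.5034 + 0.14506 = 4.6485.
P₁ = g₁ e^(−E₁/kT) / Z = 1.5034/4.6485 = 0.323.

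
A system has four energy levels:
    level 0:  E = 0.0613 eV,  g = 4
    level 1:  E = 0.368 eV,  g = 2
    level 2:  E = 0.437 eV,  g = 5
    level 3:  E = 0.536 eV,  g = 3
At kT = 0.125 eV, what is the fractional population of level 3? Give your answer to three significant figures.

0.0150

Eᵢ/kT = 0.49040, 2.9440, 3.4960, 4.2880.
Z = Σ gᵢe^(−Eᵢ/kT) = 4·e^(−0.49040) + 2·e^(−2.9440) + 5·e^(−3.4960) + 3·e^(−4.2880) = 2.4495 + 0.10531 + 0.15159 + 0.041197 = 2.7476.
P₃ = g₃ e^(−E₃/kT) / Z = 0.041197/2.7476 = 0.0150.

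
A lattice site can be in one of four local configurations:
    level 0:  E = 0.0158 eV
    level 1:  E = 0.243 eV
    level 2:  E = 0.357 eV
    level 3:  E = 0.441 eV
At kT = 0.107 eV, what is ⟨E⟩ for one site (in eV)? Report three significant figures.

0.0575 eV

Eᵢ/kT = 0.14766, 2.2710, 3.3364, 4.1215.
Z = Σ e^(−Eᵢ/kT) = e^(−0.14766) + e^(−2.2710) + e^(−3.3364) + e^(−4.1215) = 0.86272 + 0.10321 + 0.035565 + 0.016220 = 1.0177.
⟨E⟩ = Σ Eᵢ e^(−Eᵢ/kT) / Z = (0.0158·0.86272 + 0.243·0.10321 + 0.357·0.035565 + 0.441·0.016220) / 1.0177 = 0.0575 eV.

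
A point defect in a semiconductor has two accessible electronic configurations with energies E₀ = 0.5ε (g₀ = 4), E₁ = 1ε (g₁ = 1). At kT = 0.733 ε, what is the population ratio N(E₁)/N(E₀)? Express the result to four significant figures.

0.1264

n₁/n₀ = (g₁/g₀) exp[−(E₁−E₀)/kT] = (1/4) × exp(−(0.5ε)/(0.733ε)) = (1/4) × exp(-0.682128) = 0.1264.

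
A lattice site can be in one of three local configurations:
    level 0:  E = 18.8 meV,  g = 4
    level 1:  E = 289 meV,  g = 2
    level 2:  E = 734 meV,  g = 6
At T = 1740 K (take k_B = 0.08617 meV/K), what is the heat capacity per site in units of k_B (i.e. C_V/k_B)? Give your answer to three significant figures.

0.472

k_BT = 0.08617 × 1740 K = 149.94 meV.
Eᵢ/kT = 0.12538, 1.9274, 4.8953.
Z = Σ gᵢe^(−Eᵢ/kT) = 4·e^(−0.12538) + 2·e^(−1.9274) + 6·e^(−4.8953) = 3.5286 + 0.29105 + 0.044890 = 3.8645.
⟨E⟩ = 47.458 meV, ⟨E²⟩ = 12871 meV².
C_V/k_B = (⟨E²⟩ − ⟨E⟩²)/(kT)² = (12871 − 2252.3)/22482 = 0.472.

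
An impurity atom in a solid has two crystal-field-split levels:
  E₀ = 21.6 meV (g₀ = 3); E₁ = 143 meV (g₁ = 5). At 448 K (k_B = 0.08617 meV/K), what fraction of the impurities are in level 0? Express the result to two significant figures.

k_BT = 0.08617 × 448 K = 38.60 meV.
Eᵢ/kT = 0.5596, 3.705.
Z = Σ gᵢe^(−Eᵢ/kT) = 3·e^(−0.5596) + 5·e^(−3.705) = 1.714 + 0.1230 = 1.837.
P₀ = g₀ e^(−E₀/kT) / Z = 1.714/1.837 = 0.93.

0.93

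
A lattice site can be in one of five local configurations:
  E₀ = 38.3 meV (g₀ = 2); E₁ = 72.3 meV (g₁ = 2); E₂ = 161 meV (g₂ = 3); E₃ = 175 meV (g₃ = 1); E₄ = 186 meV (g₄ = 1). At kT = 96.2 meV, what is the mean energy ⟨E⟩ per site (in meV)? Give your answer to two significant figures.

84 meV

Eᵢ/kT = 0.3981, 0.7516, 1.674, 1.819, 1.933.
Z = Σ gᵢe^(−Eᵢ/kT) = 2·e^(−0.3981) + 2·e^(−0.7516) + 3·e^(−1.674) + 1·e^(−1.819) + 1·e^(−1.933) = 1.343 + 0.9432 + 0.5625 + 0.1622 + 0.1447 = 3.156.
⟨E⟩ = Σ Eᵢ gᵢe^(−Eᵢ/kT) / Z = (38.3·1.343 + 72.3·0.9432 + 161·0.5625 + 175·0.1622 + 186·0.1447) / 3.156 = 84 meV.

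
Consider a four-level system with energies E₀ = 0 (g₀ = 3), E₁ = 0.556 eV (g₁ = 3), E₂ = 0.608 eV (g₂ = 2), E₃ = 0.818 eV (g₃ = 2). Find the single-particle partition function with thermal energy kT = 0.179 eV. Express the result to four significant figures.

Eᵢ/kT = 0, 3.10615, 3.39665, 4.56983.
Z = Σ gᵢe^(−Eᵢ/kT) = 3·e^(−0) + 3·e^(−3.10615) + 2·e^(−3.39665) + 2·e^(−4.56983) = 3.00000 + 0.134319 + 0.0669705 + 0.0207194 = 3.22201.

Z = 3.222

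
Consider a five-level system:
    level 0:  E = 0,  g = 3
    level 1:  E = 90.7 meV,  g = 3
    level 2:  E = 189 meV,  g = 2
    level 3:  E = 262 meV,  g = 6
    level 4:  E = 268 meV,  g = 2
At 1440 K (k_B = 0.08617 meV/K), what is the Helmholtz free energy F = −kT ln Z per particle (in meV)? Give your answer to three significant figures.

-219 meV

k_BT = 0.08617 × 1440 K = 124.08 meV.
Eᵢ/kT = 0, 0.73098, 1.5232, 2.1115, 2.1599.
Z = Σ gᵢe^(−Eᵢ/kT) = 3·e^(−0) + 3·e^(−0.73098) + 2·e^(−1.5232) + 6·e^(−2.1115) + 2·e^(−2.1599) = 3.0000 + 1.4443 + 0.43603 + 0.72634 + 0.23067 = 5.8373.
F = −kT ln Z = −124.08 × ln(5.8373) = −124.08 × 1.7643 = -219 meV.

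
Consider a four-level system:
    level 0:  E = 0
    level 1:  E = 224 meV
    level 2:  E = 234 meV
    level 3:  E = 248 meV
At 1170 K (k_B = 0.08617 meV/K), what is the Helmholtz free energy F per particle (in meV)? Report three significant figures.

k_BT = 0.08617 × 1170 K = 100.82 meV.
Eᵢ/kT = 0, 2.2218, 2.3210, 2.4598.
Z = Σ e^(−Eᵢ/kT) = e^(−0) + e^(−2.2218) + e^(−2.3210) + e^(−2.4598) = 1.0000 + 0.10841 + 0.098175 + 0.085452 = 1.2920.
F = −kT ln Z = −100.82 × ln(1.2920) = −100.82 × 0.25619 = -25.8 meV.

-25.8 meV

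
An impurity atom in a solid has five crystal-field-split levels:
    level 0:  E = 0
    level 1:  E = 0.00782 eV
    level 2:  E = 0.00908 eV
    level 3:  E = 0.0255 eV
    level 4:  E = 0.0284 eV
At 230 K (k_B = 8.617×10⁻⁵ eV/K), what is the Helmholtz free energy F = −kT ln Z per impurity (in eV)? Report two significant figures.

-0.021 eV

k_BT = 8.617×10⁻⁵ × 230 K = 0.01982 eV.
Eᵢ/kT = 0, 0.3946, 0.4581, 1.287, 1.433.
Z = Σ e^(−Eᵢ/kT) = e^(−0) + e^(−0.3946) + e^(−0.4581) + e^(−1.287) + e^(−1.433) = 1.000 + 0.6739 + 0.6325 + 0.2761 + 0.2386 = 2.821.
F = −kT ln Z = −0.01982 × ln(2.821) = −0.01982 × 1.037 = -0.021 eV.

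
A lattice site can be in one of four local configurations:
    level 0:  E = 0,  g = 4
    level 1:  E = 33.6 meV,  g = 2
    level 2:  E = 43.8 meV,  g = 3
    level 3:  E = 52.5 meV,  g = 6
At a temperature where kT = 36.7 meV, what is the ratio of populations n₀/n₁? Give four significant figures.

n₀/n₁ = (g₀/g₁) exp[−(E₀−E₁)/kT] = (4/2) × exp(−(-33.6 meV)/(36.7 meV)) = (4/2) × exp(0.915531) = 4.996.

4.996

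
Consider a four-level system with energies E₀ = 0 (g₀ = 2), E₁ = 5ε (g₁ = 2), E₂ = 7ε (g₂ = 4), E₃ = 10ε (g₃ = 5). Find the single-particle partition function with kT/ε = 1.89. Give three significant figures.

Z = 2.27

Eᵢ/kT = 0, 2.6455, 3.7037, 5.2910.
Z = Σ gᵢe^(−Eᵢ/kT) = 2·e^(−0) + 2·e^(−2.6455) + 4·e^(−3.7037) + 5·e^(−5.2910) = 2.0000 + 0.14194 + 0.098529 + 0.025184 = 2.2657.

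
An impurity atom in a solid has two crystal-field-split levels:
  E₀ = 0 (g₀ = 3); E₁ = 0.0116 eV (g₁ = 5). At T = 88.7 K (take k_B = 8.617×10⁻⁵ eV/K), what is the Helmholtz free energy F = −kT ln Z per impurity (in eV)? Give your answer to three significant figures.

-0.0108 eV

k_BT = 8.617×10⁻⁵ × 88.7 K = 0.0076433 eV.
Eᵢ/kT = 0, 1.5177.
Z = Σ gᵢe^(−Eᵢ/kT) = 3·e^(−0) + 5·e^(−1.5177) = 3.0000 + 1.0961 = 4.0961.
F = −kT ln Z = −0.0076433 × ln(4.0961) = −0.0076433 × 1.4100 = -0.0108 eV.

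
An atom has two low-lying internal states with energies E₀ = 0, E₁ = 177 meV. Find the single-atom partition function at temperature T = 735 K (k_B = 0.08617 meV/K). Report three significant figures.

Z = 1.06

k_BT = 0.08617 × 735 K = 63.335 meV.
Eᵢ/kT = 0, 2.7947.
Z = Σ e^(−Eᵢ/kT) = e^(−0) + e^(−2.7947) = 1.0000 + 0.061133 = 1.0611.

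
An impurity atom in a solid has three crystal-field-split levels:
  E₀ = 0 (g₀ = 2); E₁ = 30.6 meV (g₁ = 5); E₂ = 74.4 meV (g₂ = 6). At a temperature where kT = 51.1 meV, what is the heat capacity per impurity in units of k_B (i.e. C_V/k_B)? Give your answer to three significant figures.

Eᵢ/kT = 0, 0.59883, 1.4560.
Z = Σ gᵢe^(−Eᵢ/kT) = 2·e^(−0) + 5·e^(−0.59883) + 6·e^(−1.4560) = 2.0000 + 2.7473 + 1.3990 = 6.1463.
⟨E⟩ = 30.612 meV, ⟨E²⟩ = 1678.5 meV².
C_V/k_B = (⟨E²⟩ − ⟨E⟩²)/(kT)² = (1678.5 − 937.09)/2611.2 = 0.284.

0.284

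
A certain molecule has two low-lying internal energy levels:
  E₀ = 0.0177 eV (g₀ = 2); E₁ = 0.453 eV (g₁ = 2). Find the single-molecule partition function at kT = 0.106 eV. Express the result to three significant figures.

Z = 1.72

Eᵢ/kT = 0.16698, 4.2736.
Z = Σ gᵢe^(−Eᵢ/kT) = 2·e^(−0.16698) + 2·e^(−4.2736) = 1.6924 + 0.027863 = 1.7203.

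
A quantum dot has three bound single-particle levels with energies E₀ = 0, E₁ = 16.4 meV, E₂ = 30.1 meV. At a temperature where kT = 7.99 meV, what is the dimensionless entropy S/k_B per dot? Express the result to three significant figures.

Eᵢ/kT = 0, 2.0526, 3.7672.
Z = Σ e^(−Eᵢ/kT) = e^(−0) + e^(−2.0526) + e^(−3.7672) = 1.0000 + 0.12840 + 0.023117 = 1.1515.
⟨E⟩ = Σ EᵢPᵢ = 2.4330 meV.
S/k_B = ln Z + ⟨E⟩/kT = ln(1.1515) + 2.4330/7.99 = 0.14107 + 0.30451 = 0.446.

0.446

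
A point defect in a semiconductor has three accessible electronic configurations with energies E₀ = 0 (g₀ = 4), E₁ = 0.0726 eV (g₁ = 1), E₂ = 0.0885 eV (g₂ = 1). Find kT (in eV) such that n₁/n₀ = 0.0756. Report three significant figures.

0.0607 eV

n₁/n₀ = (g₁/g₀) exp[−(E₁−E₀)/kT] = 0.0756.
⇒ (E₁−E₀)/kT = ln((1/4)/0.0756) = ln(3.3069) = 1.1960.
kT = 0.0726 eV / 1.1960 = 0.0607 eV.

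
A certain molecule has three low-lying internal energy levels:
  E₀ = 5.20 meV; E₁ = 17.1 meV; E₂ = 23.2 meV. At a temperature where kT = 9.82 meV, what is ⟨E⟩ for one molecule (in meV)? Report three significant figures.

Eᵢ/kT = 0.52953, 1.7413, 2.3625.
Z = Σ e^(−Eᵢ/kT) = e^(−0.52953) + e^(−1.7413) + e^(−2.3625) = 0.58888 + 0.17529 + 0.094184 = 0.85835.
⟨E⟩ = Σ Eᵢ e^(−Eᵢ/kT) / Z = (5.20·0.58888 + 17.1·0.17529 + 23.2·0.094184) / 0.85835 = 9.61 meV.

9.61 meV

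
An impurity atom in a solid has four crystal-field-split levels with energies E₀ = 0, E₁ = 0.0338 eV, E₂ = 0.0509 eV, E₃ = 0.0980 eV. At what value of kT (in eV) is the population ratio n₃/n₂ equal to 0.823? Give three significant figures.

n₃/n₂ = exp[−(E₃−E₂)/kT] = 0.823.
⇒ (E₃−E₂)/kT = ln(1/0.823) = ln(1.2151) = 0.19483.
kT = 0.0471 eV / 0.19483 = 0.242 eV.

0.242 eV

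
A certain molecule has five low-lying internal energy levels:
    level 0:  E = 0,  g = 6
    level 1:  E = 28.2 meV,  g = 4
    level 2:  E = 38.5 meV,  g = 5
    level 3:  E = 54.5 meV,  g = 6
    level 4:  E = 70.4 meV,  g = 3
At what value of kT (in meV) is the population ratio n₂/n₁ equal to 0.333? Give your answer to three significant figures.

n₂/n₁ = (g₂/g₁) exp[−(E₂−E₁)/kT] = 0.333.
⇒ (E₂−E₁)/kT = ln((5/4)/0.333) = ln(3.7538) = 1.3228.
kT = 10.3 meV / 1.3228 = 7.79 meV.

7.79 meV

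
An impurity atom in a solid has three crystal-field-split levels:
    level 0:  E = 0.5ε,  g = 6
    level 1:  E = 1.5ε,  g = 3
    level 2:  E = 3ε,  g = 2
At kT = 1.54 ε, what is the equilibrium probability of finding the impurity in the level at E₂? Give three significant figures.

Eᵢ/kT = 0.32468, 0.97403, 1.9481.
Z = Σ gᵢe^(−Eᵢ/kT) = 6·e^(−0.32468) + 3·e^(−0.97403) + 2·e^(−1.9481) = 4.3366 + 1.1327 + 0.28509 = 5.7544.
P₂ = g₂ e^(−E₂/kT) / Z = 0.28509/5.7544 = 0.0495.

0.0495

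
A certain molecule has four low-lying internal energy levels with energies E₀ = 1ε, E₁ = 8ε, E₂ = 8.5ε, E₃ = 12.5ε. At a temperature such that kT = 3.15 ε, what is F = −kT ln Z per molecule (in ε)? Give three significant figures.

0.356 ε

Eᵢ/kT = 0.31746, 2.5397, 2.6984, 3.9683.
Z = Σ e^(−Eᵢ/kT) = e^(−0.31746) + e^(−2.5397) + e^(−2.6984) + e^(−3.9683) = 0.72800 + 0.078890 + 0.067313 + 0.018906 = 0.89311.
F = −kT ln Z = −3.15 × ln(0.89311) = −3.15 × -0.11305 = 0.356 ε.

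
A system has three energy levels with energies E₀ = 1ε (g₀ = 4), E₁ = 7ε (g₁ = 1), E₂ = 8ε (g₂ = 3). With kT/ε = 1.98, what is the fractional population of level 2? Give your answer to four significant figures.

Eᵢ/kT = 0.505051, 3.53535, 4.04040.
Z = Σ gᵢe^(−Eᵢ/kT) = 4·e^(−0.505051) + 1·e^(−3.53535) + 3·e^(−4.04040) = 2.41390 + 0.0291486 + 0.0527713 = 2.49582.
P₂ = g₂ e^(−E₂/kT) / Z = 0.0527713/2.49582 = 0.02114.

0.02114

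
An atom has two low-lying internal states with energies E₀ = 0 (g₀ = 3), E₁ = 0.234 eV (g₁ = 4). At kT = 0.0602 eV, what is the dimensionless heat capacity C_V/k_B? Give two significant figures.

0.39

Eᵢ/kT = 0, 3.887.
Z = Σ gᵢe^(−Eᵢ/kT) = 3·e^(−0) + 4·e^(−3.887) = 3.000 + 0.08203 = 3.082.
⟨E⟩ = 0.006228 eV, ⟨E²⟩ = 0.001457 eV².
C_V/k_B = (⟨E²⟩ − ⟨E⟩²)/(kT)² = (0.001457 − 0.00003879)/0.003624 = 0.39.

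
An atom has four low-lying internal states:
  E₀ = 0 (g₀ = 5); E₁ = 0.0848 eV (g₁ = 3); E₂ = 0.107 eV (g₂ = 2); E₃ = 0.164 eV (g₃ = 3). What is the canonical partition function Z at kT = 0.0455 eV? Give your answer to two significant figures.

Z = 5.7

Eᵢ/kT = 0, 1.864, 2.352, 3.604.
Z = Σ gᵢe^(−Eᵢ/kT) = 5·e^(−0) + 3·e^(−1.864) + 2·e^(−2.352) + 3·e^(−3.604) = 5.000 + 0.4652 + 0.1904 + 0.08164 = 5.737.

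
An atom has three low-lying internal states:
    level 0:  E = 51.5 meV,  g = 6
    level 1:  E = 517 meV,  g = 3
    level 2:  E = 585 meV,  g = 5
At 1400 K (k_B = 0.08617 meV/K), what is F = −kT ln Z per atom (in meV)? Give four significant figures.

k_BT = 0.08617 × 1400 K = 120.638 meV.
Eᵢ/kT = 0.426897, 4.28555, 4.84922.
Z = Σ gᵢe^(−Eᵢ/kT) = 6·e^(−0.426897) + 3·e^(−4.28555) + 5·e^(−4.84922) = 3.91518 + 0.0412981 + 0.0391724 = 3.99565.
F = −kT ln Z = −120.638 × ln(3.99565) = −120.638 × 1.38521 = -167.1 meV.

-167.1 meV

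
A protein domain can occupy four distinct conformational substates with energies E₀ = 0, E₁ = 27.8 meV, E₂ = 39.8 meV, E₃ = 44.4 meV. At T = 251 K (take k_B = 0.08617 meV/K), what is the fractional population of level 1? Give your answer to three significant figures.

k_BT = 0.08617 × 251 K = 21.629 meV.
Eᵢ/kT = 0, 1.2853, 1.8401, 2.0528.
Z = Σ e^(−Eᵢ/kT) = e^(−0) + e^(−1.2853) + e^(−1.8401) + e^(−2.0528) = 1.0000 + 0.27657 + 0.15880 + 0.12837 = 1.5637.
P₁ = e^(−E₁/kT) / Z = 0.27657/1.5637 = 0.177.

0.177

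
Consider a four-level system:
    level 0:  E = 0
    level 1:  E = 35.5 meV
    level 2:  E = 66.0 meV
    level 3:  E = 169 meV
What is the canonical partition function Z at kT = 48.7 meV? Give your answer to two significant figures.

Eᵢ/kT = 0, 0.7290, 1.355, 3.470.
Z = Σ e^(−Eᵢ/kT) = e^(−0) + e^(−0.7290) + e^(−1.355) + e^(−3.470) = 1.000 + 0.4824 + 0.2579 + 0.03112 = 1.771.

Z = 1.8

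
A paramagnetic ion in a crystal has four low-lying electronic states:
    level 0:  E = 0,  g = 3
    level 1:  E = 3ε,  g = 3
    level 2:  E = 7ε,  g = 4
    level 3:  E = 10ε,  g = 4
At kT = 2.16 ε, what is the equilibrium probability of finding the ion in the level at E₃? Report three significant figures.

Eᵢ/kT = 0, 1.3889, 3.2407, 4.6296.
Z = Σ gᵢe^(−Eᵢ/kT) = 3·e^(−0) + 3·e^(−1.3889) + 4·e^(−3.2407) + 4·e^(−4.6296) = 3.0000 + 0.74805 + 0.15655 + 0.039035 = 3.9436.
P₃ = g₃ e^(−E₃/kT) / Z = 0.039035/3.9436 = 0.00990.

0.00990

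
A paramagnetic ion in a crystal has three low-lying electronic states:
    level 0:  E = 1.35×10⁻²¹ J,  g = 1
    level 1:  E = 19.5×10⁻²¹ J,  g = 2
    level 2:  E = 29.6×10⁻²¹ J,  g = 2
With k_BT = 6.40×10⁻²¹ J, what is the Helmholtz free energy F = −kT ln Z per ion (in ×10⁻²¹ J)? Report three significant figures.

Eᵢ/kT = 0.21094, 3.0469, 4.6250.
Z = Σ gᵢe^(−Eᵢ/kT) = 1·e^(−0.21094) + 2·e^(−3.0469) + 2·e^(−4.6250) = 0.80982 + 0.095012 + 0.019607 = 0.92444.
F = −kT ln Z = −6.40 × ln(0.92444) = −6.40 × -0.078567 = 0.503 ×10⁻²¹ J.

0.503 ×10⁻²¹ J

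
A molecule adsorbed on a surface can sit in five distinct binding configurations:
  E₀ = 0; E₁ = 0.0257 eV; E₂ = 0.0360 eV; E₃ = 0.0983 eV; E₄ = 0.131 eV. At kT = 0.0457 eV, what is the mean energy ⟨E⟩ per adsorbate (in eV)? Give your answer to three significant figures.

Eᵢ/kT = 0, 0.56236, 0.78775, 2.1510, 2.8665.
Z = Σ e^(−Eᵢ/kT) = e^(−0) + e^(−0.56236) + e^(−0.78775) + e^(−2.1510) + e^(−2.8665) = 1.0000 + 0.56986 + 0.45487 + 0.11637 + 0.056898 = 2.1980.
⟨E⟩ = Σ Eᵢ e^(−Eᵢ/kT) / Z = (0·1.0000 + 0.0257·0.56986 + 0.0360·0.45487 + 0.0983·0.11637 + 0.131·0.056898) / 2.1980 = 0.0227 eV.

0.0227 eV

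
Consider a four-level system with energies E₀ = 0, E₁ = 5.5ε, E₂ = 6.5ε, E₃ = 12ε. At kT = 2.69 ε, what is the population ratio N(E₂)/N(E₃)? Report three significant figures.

7.73

n₂/n₃ = exp[−(E₂−E₃)/kT] = exp(−(-5.5ε)/(2.69ε)) = exp(2.0446) = 7.73.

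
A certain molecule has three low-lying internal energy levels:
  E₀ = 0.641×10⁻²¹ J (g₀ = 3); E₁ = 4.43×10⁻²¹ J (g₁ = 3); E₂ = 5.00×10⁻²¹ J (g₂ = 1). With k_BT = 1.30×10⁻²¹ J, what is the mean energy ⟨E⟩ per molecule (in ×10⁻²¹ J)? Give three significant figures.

0.881 ×10⁻²¹ J

Eᵢ/kT = 0.49308, 3.4077, 3.8462.
Z = Σ gᵢe^(−Eᵢ/kT) = 3·e^(−0.49308) + 3·e^(−3.4077) + 1·e^(−3.8462) = 1.8322 + 0.099352 + 0.021361 = 1.9529.
⟨E⟩ = Σ Eᵢ gᵢe^(−Eᵢ/kT) / Z = (0.641·1.8322 + 4.43·0.099352 + 5.00·0.021361) / 1.9529 = 0.881 ×10⁻²¹ J.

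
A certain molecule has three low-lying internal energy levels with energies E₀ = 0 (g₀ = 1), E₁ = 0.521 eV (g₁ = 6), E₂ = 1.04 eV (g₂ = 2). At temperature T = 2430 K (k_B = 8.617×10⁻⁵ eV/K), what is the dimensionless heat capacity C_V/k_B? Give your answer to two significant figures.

1.5

k_BT = 8.617×10⁻⁵ × 2430 K = 0.2094 eV.
Eᵢ/kT = 0, 2.488, 4.967.
Z = Σ gᵢe^(−Eᵢ/kT) = 1·e^(−0) + 6·e^(−2.488) + 2·e^(−4.967) = 1.000 + 0.4985 + 0.01393 = 1.512.
⟨E⟩ = 0.1814 eV, ⟨E²⟩ = 0.09946 eV².
C_V/k_B = (⟨E²⟩ − ⟨E⟩²)/(kT)² = (0.09946 − 0.03291)/0.04385 = 1.5.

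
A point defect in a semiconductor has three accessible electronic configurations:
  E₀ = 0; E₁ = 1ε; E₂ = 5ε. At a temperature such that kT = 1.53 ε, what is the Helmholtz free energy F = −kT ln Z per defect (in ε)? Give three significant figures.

Eᵢ/kT = 0, 0.65359, 3.2680.
Z = Σ e^(−Eᵢ/kT) = e^(−0) + e^(−0.65359) + e^(−3.2680) = 1.0000 + 0.52017 + 0.038083 = 1.5583.
F = −kT ln Z = −1.53 × ln(1.5583) = −1.53 × 0.44360 = -0.679 ε.

-0.679 ε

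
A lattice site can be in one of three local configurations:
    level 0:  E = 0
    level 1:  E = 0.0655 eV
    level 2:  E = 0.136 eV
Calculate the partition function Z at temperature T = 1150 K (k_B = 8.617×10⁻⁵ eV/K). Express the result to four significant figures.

k_BT = 8.617×10⁻⁵ × 1150 K = 0.0990955 eV.
Eᵢ/kT = 0, 0.660979, 1.37241.
Z = Σ e^(−Eᵢ/kT) = e^(−0) + e^(−0.660979) + e^(−1.37241) = 1.00000 + 0.516346 + 0.253495 = 1.76984.

Z = 1.770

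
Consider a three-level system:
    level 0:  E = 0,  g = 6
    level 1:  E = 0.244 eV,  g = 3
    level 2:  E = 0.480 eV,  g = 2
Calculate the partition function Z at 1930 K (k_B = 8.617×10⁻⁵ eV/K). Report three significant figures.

k_BT = 8.617×10⁻⁵ × 1930 K = 0.16631 eV.
Eᵢ/kT = 0, 1.4671, 2.8862.
Z = Σ gᵢe^(−Eᵢ/kT) = 6·e^(−0) + 3·e^(−1.4671) + 2·e^(−2.8862) = 6.0000 + 0.69178 + 0.11158 = 6.8034.

Z = 6.80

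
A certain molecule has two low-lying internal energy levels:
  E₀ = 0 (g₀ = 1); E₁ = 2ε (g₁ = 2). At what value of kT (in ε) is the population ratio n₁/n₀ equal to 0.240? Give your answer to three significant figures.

0.943 ε

n₁/n₀ = (g₁/g₀) exp[−(E₁−E₀)/kT] = 0.240.
⇒ (E₁−E₀)/kT = ln((2/1)/0.240) = ln(8.3333) = 2.1203.
kT = 2ε / 2.1203 = 0.943 ε.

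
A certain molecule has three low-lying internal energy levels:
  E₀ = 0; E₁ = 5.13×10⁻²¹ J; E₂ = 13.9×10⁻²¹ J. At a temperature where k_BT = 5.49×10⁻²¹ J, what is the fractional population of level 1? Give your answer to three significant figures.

Eᵢ/kT = 0, 0.93443, 2.5319.
Z = Σ e^(−Eᵢ/kT) = e^(−0) + e^(−0.93443) + e^(−2.5319) = 1.0000 + 0.39281 + 0.079508 = 1.4723.
P₁ = e^(−E₁/kT) / Z = 0.39281/1.4723 = 0.267.

0.267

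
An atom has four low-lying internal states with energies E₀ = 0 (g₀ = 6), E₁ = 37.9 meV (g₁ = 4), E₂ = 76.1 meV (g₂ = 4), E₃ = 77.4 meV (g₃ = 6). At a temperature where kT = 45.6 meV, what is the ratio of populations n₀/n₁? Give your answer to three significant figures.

3.44

n₀/n₁ = (g₀/g₁) exp[−(E₀−E₁)/kT] = (6/4) × exp(−(-37.9 meV)/(45.6 meV)) = (6/4) × exp(0.83114) = 3.44.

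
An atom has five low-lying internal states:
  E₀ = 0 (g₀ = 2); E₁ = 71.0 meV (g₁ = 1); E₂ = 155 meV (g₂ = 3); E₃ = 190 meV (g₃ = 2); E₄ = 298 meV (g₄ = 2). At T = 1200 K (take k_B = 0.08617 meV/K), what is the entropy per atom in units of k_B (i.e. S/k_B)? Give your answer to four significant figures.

1.909

k_BT = 0.08617 × 1200 K = 103.404 meV.
Eᵢ/kT = 0, 0.686627, 1.49897, 1.83745, 2.88190.
Z = Σ gᵢe^(−Eᵢ/kT) = 2·e^(−0) + 1·e^(−0.686627) + 3·e^(−1.49897) + 2·e^(−1.83745) + 2·e^(−2.88190) = 2.00000 + 0.503271 + 0.670080 + 0.318446 + 0.112056 = 3.60385.
⟨E⟩ = Σ EᵢPᵢ = 64.7896 meV.
S/k_B = ln Z + ⟨E⟩/kT = ln(3.60385) + 64.7896/103.404 = 1.28200 + 0.626568 = 1.909.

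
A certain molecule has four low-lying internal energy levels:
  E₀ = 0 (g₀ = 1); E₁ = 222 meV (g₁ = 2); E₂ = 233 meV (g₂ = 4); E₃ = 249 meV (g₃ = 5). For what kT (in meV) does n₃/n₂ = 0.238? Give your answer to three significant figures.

9.65 meV

n₃/n₂ = (g₃/g₂) exp[−(E₃−E₂)/kT] = 0.238.
⇒ (E₃−E₂)/kT = ln((5/4)/0.238) = ln(5.2521) = 1.6586.
kT = 16 meV / 1.6586 = 9.65 meV.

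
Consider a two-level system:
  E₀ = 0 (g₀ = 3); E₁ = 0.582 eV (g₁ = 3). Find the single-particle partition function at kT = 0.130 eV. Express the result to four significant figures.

Z = 3.034

Eᵢ/kT = 0, 4.47692.
Z = Σ gᵢe^(−Eᵢ/kT) = 3·e^(−0) + 3·e^(−4.47692) = 3.00000 + 0.0341051 = 3.03411.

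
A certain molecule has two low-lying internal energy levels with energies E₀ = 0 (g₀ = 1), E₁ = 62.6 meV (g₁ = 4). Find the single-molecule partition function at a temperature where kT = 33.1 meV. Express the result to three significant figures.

Eᵢ/kT = 0, 1.8912.
Z = Σ gᵢe^(−Eᵢ/kT) = 1·e^(−0) + 4·e^(−1.8912) = 1.0000 + 0.60356 = 1.6036.

Z = 1.60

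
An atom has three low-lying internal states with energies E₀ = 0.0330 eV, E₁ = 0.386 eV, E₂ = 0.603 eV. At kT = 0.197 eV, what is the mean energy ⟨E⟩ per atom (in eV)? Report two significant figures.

0.11 eV

Eᵢ/kT = 0.1675, 1.959, 3.061.
Z = Σ e^(−Eᵢ/kT) = e^(−0.1675) + e^(−1.959) + e^(−3.061) = 0.8458 + 0.1410 + 0.04684 = 1.034.
⟨E⟩ = Σ Eᵢ e^(−Eᵢ/kT) / Z = (0.0330·0.8458 + 0.386·0.1410 + 0.603·0.04684) / 1.034 = 0.11 eV.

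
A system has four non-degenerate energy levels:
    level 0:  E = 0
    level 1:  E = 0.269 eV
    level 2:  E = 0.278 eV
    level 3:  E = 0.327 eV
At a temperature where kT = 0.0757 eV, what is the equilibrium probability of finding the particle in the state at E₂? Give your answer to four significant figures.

0.02381

Eᵢ/kT = 0, 3.55350, 3.67239, 4.31968.
Z = Σ e^(−Eᵢ/kT) = e^(−0) + e^(−3.55350) + e^(−3.67239) + e^(−4.31968) = 1.00000 + 0.0286243 + 0.0254157 + 0.0133041 = 1.06734.
P₂ = e^(−E₂/kT) / Z = 0.0254157/1.06734 = 0.02381.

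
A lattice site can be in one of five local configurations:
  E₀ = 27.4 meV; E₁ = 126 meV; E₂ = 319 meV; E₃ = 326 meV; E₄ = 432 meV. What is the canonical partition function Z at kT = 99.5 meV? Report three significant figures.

Z = 1.13

Eᵢ/kT = 0.27538, 1.2663, 3.2060, 3.2764, 4.3417.
Z = Σ e^(−Eᵢ/kT) = e^(−0.27538) + e^(−1.2663) + e^(−3.2060) + e^(−3.2764) + e^(−4.3417) = 0.75928 + 0.28187 + 0.040518 + 0.037764 + 0.013014 = 1.1324.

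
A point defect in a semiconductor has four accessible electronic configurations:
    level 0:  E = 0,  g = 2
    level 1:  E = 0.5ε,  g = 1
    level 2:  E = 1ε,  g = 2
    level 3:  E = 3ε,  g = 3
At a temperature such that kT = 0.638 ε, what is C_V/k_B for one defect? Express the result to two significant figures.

0.50

Eᵢ/kT = 0, 0.7837, 1.567, 4.702.
Z = Σ gᵢe^(−Eᵢ/kT) = 2·e^(−0) + 1·e^(−0.7837) + 2·e^(−1.567) + 3·e^(−4.702) = 2.000 + 0.4567 + 0.4173 + 0.02723 = 2.901.
⟨E⟩ = 0.2507 ε, ⟨E²⟩ = 0.2677 ε².
C_V/k_B = (⟨E²⟩ − ⟨E⟩²)/(kT)² = (0.2677 − 0.06285)/0.4070 = 0.50.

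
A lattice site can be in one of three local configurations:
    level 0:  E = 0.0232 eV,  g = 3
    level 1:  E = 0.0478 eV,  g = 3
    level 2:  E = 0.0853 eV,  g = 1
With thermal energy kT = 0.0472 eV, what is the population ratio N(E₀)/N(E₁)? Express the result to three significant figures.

n₀/n₁ = (g₀/g₁) exp[−(E₀−E₁)/kT] = (3/3) × exp(−(-0.0246 eV)/(0.0472 eV)) = (3/3) × exp(0.52119) = 1.68.

1.68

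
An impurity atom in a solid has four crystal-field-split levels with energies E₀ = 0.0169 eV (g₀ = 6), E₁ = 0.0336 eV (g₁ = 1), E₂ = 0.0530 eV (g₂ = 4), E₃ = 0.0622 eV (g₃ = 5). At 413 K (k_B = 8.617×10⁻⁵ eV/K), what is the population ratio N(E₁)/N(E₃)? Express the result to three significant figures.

k_BT = 8.617×10⁻⁵ × 413 K = 0.035588 eV.
n₁/n₃ = (g₁/g₃) exp[−(E₁−E₃)/kT] = (1/5) × exp(−(-0.0286 eV)/(0.035588 eV)) = (1/5) × exp(0.80364) = 0.447.

0.447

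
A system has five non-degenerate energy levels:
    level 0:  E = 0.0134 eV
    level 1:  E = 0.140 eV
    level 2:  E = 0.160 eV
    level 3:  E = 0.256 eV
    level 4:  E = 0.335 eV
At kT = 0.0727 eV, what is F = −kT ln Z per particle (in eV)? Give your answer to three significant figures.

Eᵢ/kT = 0.18432, 1.9257, 2.2008, 3.5213, 4.6080.
Z = Σ e^(−Eᵢ/kT) = e^(−0.18432) + e^(−1.9257) + e^(−2.2008) + e^(−3.5213) + e^(−4.6080) = 0.83167 + 0.14577 + 0.11071 + 0.029561 + 0.0099717 = 1.1277.
F = −kT ln Z = −0.0727 × ln(1.1277) = −0.0727 × 0.12018 = -0.00874 eV.

-0.00874 eV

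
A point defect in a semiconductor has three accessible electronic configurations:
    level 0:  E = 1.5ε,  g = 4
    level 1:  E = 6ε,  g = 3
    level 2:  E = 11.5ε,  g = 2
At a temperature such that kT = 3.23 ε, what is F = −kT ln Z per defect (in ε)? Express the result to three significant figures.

Eᵢ/kT = 0.46440, 1.8576, 3.5604.
Z = Σ gᵢe^(−Eᵢ/kT) = 4·e^(−0.46440) + 3·e^(−1.8576) + 2·e^(−3.5604) = 2.5140 + 0.46814 + 0.056855 = 3.0390.
F = −kT ln Z = −3.23 × ln(3.0390) = −3.23 × 1.1115 = -3.59 ε.

-3.59 ε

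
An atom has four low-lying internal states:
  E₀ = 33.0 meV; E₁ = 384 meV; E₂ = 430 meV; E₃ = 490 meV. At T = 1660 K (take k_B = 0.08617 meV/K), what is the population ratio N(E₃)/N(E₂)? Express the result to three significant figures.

k_BT = 0.08617 × 1660 K = 143.04 meV.
n₃/n₂ = exp[−(E₃−E₂)/kT] = exp(−(60 meV)/(143.04 meV)) = exp(-0.41946) = 0.657.

0.657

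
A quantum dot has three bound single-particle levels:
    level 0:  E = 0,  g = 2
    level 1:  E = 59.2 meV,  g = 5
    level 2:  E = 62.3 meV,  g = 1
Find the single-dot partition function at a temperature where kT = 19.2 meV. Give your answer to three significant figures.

Eᵢ/kT = 0, 3.0833, 3.2448.
Z = Σ gᵢe^(−Eᵢ/kT) = 2·e^(−0) + 5·e^(−3.0833) + 1·e^(−3.2448) = 2.0000 + 0.22904 + 0.038976 = 2.2680.

Z = 2.27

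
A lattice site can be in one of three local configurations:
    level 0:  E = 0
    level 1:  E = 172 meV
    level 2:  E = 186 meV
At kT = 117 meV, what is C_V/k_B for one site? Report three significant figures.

0.493

Eᵢ/kT = 0, 1.4701, 1.5897.
Z = Σ e^(−Eᵢ/kT) = e^(−0) + e^(−1.4701) + e^(−1.5897) = 1.0000 + 0.22990 + 0.20399 = 1.4339.
⟨E⟩ = 54.038 meV, ⟨E²⟩ = 9665.0 meV².
C_V/k_B = (⟨E²⟩ − ⟨E⟩²)/(kT)² = (9665.0 − 2920.1)/13689 = 0.493.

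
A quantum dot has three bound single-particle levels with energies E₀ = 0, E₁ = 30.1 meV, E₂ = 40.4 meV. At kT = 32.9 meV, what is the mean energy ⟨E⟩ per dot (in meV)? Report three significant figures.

14.1 meV

Eᵢ/kT = 0, 0.91489, 1.2280.
Z = Σ e^(−Eᵢ/kT) = e^(−0) + e^(−0.91489) + e^(−1.2280) = 1.0000 + 0.40056 + 0.29288 = 1.6934.
⟨E⟩ = Σ Eᵢ e^(−Eᵢ/kT) / Z = (0·1.0000 + 30.1·0.40056 + 40.4·0.29288) / 1.6934 = 14.1 meV.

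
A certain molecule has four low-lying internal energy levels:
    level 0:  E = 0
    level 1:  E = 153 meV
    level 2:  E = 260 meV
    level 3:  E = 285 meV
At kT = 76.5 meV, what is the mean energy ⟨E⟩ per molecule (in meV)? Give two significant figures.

30 meV

Eᵢ/kT = 0, 2.000, 3.399, 3.725.
Z = Σ e^(−Eᵢ/kT) = e^(−0) + e^(−2.000) + e^(−3.399) + e^(−3.725) = 1.000 + 0.1353 + 0.03341 + 0.02411 = 1.193.
⟨E⟩ = Σ Eᵢ e^(−Eᵢ/kT) / Z = (0·1.000 + 153·0.1353 + 260·0.03341 + 285·0.02411) / 1.193 = 30 meV.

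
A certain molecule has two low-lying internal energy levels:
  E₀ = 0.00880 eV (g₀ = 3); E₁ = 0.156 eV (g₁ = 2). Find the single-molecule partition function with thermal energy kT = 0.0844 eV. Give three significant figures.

Z = 3.02

Eᵢ/kT = 0.10427, 1.8483.
Z = Σ gᵢe^(−Eᵢ/kT) = 3·e^(−0.10427) + 2·e^(−1.8483) = 2.7029 + 0.31501 = 3.0179.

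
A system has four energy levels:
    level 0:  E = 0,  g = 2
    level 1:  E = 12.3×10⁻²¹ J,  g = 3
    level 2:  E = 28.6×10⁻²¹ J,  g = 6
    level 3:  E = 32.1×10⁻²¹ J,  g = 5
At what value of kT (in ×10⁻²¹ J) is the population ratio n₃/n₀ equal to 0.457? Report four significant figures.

18.89 ×10⁻²¹ J

n₃/n₀ = (g₃/g₀) exp[−(E₃−E₀)/kT] = 0.457.
⇒ (E₃−E₀)/kT = ln((5/2)/0.457) = ln(5.47046) = 1.69936.
kT = 32.1 ×10⁻²¹ J / 1.69936 = 18.89 ×10⁻²¹ J.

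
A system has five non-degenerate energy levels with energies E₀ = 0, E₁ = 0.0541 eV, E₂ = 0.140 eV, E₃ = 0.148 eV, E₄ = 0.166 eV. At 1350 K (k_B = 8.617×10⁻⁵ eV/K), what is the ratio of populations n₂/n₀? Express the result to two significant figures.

0.30

k_BT = 8.617×10⁻⁵ × 1350 K = 0.1163 eV.
n₂/n₀ = exp[−(E₂−E₀)/kT] = exp(−(0.140 eV)/(0.1163 eV)) = exp(-1.204) = 0.30.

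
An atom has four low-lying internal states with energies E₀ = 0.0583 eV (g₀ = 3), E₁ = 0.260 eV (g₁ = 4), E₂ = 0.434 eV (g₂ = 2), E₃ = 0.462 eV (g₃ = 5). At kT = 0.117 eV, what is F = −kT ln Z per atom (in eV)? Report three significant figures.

-0.103 eV

Eᵢ/kT = 0.49829, 2.2222, 3.7094, 3.9487.
Z = Σ gᵢe^(−Eᵢ/kT) = 3·e^(−0.49829) + 4·e^(−2.2222) + 2·e^(−3.7094) + 5·e^(−3.9487) = 1.8227 + 0.43348 + 0.048984 + 0.096399 = 2.4016.
F = −kT ln Z = −0.117 × ln(2.4016) = −0.117 × 0.87614 = -0.103 eV.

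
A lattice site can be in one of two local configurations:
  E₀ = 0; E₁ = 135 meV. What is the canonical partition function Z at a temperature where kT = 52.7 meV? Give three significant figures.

Eᵢ/kT = 0, 2.5617.
Z = Σ e^(−Eᵢ/kT) = e^(−0) + e^(−2.5617) = 1.0000 + 0.077173 = 1.0772.

Z = 1.08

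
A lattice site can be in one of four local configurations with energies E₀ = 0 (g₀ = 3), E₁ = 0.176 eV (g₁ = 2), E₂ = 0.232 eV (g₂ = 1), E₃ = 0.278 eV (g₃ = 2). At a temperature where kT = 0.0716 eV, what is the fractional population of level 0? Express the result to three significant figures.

Eᵢ/kT = 0, 2.4581, 3.2402, 3.8827.
Z = Σ gᵢe^(−Eᵢ/kT) = 3·e^(−0) + 2·e^(−2.4581) + 1·e^(−3.2402) + 2·e^(−3.8827) = 3.0000 + 0.17119 + 0.039156 + 0.041190 = 3.2515.
P₀ = g₀ e^(−E₀/kT) / Z = 3.0000/3.2515 = 0.923.

0.923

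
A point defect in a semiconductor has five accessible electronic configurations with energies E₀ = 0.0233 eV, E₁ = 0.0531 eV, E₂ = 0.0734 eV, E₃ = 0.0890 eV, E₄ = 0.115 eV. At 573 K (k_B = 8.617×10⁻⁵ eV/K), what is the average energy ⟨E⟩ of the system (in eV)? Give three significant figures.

k_BT = 8.617×10⁻⁵ × 573 K = 0.049375 eV.
Eᵢ/kT = 0.47190, 1.0754, 1.4866, 1.8025, 2.3291.
Z = Σ e^(−Eᵢ/kT) = e^(−0.47190) + e^(−1.0754) + e^(−1.4866) + e^(−1.8025) + e^(−2.3291) = 0.62382 + 0.34116 + 0.22614 + 0.16489 + 0.097383 = 1.4534.
⟨E⟩ = Σ Eᵢ e^(−Eᵢ/kT) / Z = (0.0233·0.62382 + 0.0531·0.34116 + 0.0734·0.22614 + 0.0890·0.16489 + 0.115·0.097383) / 1.4534 = 0.0517 eV.

0.0517 eV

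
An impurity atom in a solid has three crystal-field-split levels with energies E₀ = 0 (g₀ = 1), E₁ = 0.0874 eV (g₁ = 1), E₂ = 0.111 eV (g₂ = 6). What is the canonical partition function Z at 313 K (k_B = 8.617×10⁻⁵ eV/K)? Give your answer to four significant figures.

k_BT = 8.617×10⁻⁵ × 313 K = 0.0269712 eV.
Eᵢ/kT = 0, 3.24049, 4.11550.
Z = Σ gᵢe^(−Eᵢ/kT) = 1·e^(−0) + 1·e^(−3.24049) + 6·e^(−4.11550) = 1.00000 + 0.0391447 + 0.0979067 = 1.13705.

Z = 1.137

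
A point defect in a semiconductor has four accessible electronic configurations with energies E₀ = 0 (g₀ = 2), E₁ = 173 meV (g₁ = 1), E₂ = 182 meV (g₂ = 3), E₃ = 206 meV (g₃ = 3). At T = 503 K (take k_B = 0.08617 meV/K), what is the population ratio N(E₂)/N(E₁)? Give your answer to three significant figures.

2.44

k_BT = 0.08617 × 503 K = 43.344 meV.
n₂/n₁ = (g₂/g₁) exp[−(E₂−E₁)/kT] = (3/1) × exp(−(9 meV)/(43.344 meV)) = (3/1) × exp(-0.20764) = 2.44.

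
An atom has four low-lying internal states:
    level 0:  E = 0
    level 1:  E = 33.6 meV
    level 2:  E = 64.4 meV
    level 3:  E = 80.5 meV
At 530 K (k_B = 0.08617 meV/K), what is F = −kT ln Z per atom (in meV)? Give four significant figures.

k_BT = 0.08617 × 530 K = 45.6701 meV.
Eᵢ/kT = 0, 0.735711, 1.41011, 1.76264.
Z = Σ e^(−Eᵢ/kT) = e^(−0) + e^(−0.735711) + e^(−1.41011) + e^(−1.76264) = 1.00000 + 0.479165 + 0.244116 + 0.171591 = 1.89487.
F = −kT ln Z = −45.6701 × ln(1.89487) = −45.6701 × 0.639150 = -29.19 meV.

-29.19 meV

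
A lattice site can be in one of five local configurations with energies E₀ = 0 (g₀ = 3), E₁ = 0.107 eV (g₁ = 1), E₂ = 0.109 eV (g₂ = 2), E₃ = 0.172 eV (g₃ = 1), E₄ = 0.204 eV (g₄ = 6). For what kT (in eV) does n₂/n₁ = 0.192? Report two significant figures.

n₂/n₁ = (g₂/g₁) exp[−(E₂−E₁)/kT] = 0.192.
⇒ (E₂−E₁)/kT = ln((2/1)/0.192) = ln(10.42) = 2.344.
kT = 0.002 eV / 2.344 = 0.00085 eV.

0.00085 eV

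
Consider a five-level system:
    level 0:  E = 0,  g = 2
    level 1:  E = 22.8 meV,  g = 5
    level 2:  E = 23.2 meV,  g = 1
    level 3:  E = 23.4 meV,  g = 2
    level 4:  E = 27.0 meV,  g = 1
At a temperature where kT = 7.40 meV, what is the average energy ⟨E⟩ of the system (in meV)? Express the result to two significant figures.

3.7 meV

Eᵢ/kT = 0, 3.081, 3.135, 3.162, 3.649.
Z = Σ gᵢe^(−Eᵢ/kT) = 2·e^(−0) + 5·e^(−3.081) + 1·e^(−3.135) + 2·e^(−3.162) + 1·e^(−3.649) = 2.000 + 0.2296 + 0.04350 + 0.08468 + 0.02602 = 2.384.
⟨E⟩ = Σ Eᵢ gᵢe^(−Eᵢ/kT) / Z = (0·2.000 + 22.8·0.2296 + 23.2·0.04350 + 23.4·0.08468 + 27.0·0.02602) / 2.384 = 3.7 meV.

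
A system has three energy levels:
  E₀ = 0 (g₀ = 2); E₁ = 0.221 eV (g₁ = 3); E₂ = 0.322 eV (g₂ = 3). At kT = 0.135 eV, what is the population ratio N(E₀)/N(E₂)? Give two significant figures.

n₀/n₂ = (g₀/g₂) exp[−(E₀−E₂)/kT] = (2/3) × exp(−(-0.322 eV)/(0.135 eV)) = (2/3) × exp(2.385) = 7.2.

7.2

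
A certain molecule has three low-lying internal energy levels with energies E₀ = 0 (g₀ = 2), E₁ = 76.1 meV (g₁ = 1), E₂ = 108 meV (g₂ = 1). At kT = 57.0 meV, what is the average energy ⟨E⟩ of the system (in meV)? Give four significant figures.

15.03 meV

Eᵢ/kT = 0, 1.33509, 1.89474.
Z = Σ gᵢe^(−Eᵢ/kT) = 2·e^(−0) + 1·e^(−1.33509) + 1·e^(−1.89474) = 2.00000 + 0.263134 + 0.150357 = 2.41349.
⟨E⟩ = Σ Eᵢ gᵢe^(−Eᵢ/kT) / Z = (0·2.00000 + 76.1·0.263134 + 108·0.150357) / 2.41349 = 15.03 meV.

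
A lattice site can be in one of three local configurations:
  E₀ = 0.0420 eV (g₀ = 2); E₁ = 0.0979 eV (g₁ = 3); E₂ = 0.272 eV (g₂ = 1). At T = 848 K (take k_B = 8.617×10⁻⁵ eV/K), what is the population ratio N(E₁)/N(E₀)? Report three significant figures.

k_BT = 8.617×10⁻⁵ × 848 K = 0.073072 eV.
n₁/n₀ = (g₁/g₀) exp[−(E₁−E₀)/kT] = (3/2) × exp(−(0.0559 eV)/(0.073072 eV)) = (3/2) × exp(-0.76500) = 0.698.

0.698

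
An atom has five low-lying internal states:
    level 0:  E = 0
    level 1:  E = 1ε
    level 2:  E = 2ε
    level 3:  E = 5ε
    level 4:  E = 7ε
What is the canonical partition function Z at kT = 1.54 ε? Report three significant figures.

Z = 1.84

Eᵢ/kT = 0, 0.64935, 1.2987, 3.2468, 4.5455.
Z = Σ e^(−Eᵢ/kT) = e^(−0) + e^(−0.64935) + e^(−1.2987) + e^(−3.2468) + e^(−4.5455) = 1.0000 + 0.52239 + 0.27289 + 0.038898 + 0.010615 = 1.8448.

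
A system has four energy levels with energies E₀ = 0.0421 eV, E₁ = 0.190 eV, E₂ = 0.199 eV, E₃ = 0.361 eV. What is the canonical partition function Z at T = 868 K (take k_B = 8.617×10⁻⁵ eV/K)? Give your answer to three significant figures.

k_BT = 8.617×10⁻⁵ × 868 K = 0.074796 eV.
Eᵢ/kT = 0.56286, 2.5402, 2.6606, 4.8265.
Z = Σ e^(−Eᵢ/kT) = e^(−0.56286) + e^(−2.5402) + e^(−2.6606) + e^(−4.8265) = 0.56958 + 0.078851 + 0.069906 + 0.0080145 = 0.72635.

Z = 0.726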